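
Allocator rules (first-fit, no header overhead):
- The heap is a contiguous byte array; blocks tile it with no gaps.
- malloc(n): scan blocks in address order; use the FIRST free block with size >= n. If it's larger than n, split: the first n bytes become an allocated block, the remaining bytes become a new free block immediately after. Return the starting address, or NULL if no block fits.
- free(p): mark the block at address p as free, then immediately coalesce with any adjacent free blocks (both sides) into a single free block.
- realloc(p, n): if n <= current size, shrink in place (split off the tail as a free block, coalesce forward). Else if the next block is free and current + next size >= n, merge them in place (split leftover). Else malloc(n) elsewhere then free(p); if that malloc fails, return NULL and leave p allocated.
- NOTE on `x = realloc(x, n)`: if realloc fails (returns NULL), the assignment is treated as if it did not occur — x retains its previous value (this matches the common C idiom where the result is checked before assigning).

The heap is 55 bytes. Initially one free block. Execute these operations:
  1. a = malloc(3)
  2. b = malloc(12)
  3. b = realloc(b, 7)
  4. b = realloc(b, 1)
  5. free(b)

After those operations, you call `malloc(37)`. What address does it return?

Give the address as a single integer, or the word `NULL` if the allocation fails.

Answer: 3

Derivation:
Op 1: a = malloc(3) -> a = 0; heap: [0-2 ALLOC][3-54 FREE]
Op 2: b = malloc(12) -> b = 3; heap: [0-2 ALLOC][3-14 ALLOC][15-54 FREE]
Op 3: b = realloc(b, 7) -> b = 3; heap: [0-2 ALLOC][3-9 ALLOC][10-54 FREE]
Op 4: b = realloc(b, 1) -> b = 3; heap: [0-2 ALLOC][3-3 ALLOC][4-54 FREE]
Op 5: free(b) -> (freed b); heap: [0-2 ALLOC][3-54 FREE]
malloc(37): first-fit scan over [0-2 ALLOC][3-54 FREE] -> 3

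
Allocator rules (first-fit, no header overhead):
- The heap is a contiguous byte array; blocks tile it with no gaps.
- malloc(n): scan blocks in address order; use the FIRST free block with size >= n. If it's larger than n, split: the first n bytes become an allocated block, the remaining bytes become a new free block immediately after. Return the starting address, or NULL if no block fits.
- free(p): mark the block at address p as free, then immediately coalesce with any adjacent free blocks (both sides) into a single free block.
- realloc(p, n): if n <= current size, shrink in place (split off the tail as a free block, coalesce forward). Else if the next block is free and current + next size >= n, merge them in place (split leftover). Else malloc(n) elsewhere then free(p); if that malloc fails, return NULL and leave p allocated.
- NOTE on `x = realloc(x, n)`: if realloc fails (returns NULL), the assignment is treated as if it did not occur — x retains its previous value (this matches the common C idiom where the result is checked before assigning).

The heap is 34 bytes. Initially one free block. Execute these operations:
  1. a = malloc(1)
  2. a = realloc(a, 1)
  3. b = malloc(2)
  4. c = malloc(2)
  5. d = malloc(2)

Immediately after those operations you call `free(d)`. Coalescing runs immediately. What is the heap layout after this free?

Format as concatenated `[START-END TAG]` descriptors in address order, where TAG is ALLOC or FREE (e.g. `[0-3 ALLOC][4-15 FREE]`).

Op 1: a = malloc(1) -> a = 0; heap: [0-0 ALLOC][1-33 FREE]
Op 2: a = realloc(a, 1) -> a = 0; heap: [0-0 ALLOC][1-33 FREE]
Op 3: b = malloc(2) -> b = 1; heap: [0-0 ALLOC][1-2 ALLOC][3-33 FREE]
Op 4: c = malloc(2) -> c = 3; heap: [0-0 ALLOC][1-2 ALLOC][3-4 ALLOC][5-33 FREE]
Op 5: d = malloc(2) -> d = 5; heap: [0-0 ALLOC][1-2 ALLOC][3-4 ALLOC][5-6 ALLOC][7-33 FREE]
free(d): d = 5 -> block [5-6 ALLOC]; mark free, coalesce with adjacent free neighbors -> [0-0 ALLOC][1-2 ALLOC][3-4 ALLOC][5-33 FREE]

Answer: [0-0 ALLOC][1-2 ALLOC][3-4 ALLOC][5-33 FREE]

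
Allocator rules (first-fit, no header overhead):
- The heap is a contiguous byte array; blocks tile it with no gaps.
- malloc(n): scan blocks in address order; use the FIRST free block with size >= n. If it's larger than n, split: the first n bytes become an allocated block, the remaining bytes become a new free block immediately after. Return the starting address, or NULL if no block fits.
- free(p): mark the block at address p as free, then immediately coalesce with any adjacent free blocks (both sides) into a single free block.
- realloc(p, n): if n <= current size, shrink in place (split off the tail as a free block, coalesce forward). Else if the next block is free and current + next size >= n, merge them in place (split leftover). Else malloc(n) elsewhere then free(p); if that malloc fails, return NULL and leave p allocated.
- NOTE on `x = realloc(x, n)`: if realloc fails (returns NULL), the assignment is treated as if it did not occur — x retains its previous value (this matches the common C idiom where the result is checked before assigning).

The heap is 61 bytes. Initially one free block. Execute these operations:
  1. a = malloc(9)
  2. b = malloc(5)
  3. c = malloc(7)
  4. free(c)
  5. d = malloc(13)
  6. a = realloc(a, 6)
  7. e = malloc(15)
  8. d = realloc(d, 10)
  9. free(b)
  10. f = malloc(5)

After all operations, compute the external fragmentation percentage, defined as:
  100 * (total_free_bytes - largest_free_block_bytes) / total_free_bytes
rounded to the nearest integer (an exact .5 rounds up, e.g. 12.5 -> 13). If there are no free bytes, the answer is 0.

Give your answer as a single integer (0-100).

Answer: 24

Derivation:
Op 1: a = malloc(9) -> a = 0; heap: [0-8 ALLOC][9-60 FREE]
Op 2: b = malloc(5) -> b = 9; heap: [0-8 ALLOC][9-13 ALLOC][14-60 FREE]
Op 3: c = malloc(7) -> c = 14; heap: [0-8 ALLOC][9-13 ALLOC][14-20 ALLOC][21-60 FREE]
Op 4: free(c) -> (freed c); heap: [0-8 ALLOC][9-13 ALLOC][14-60 FREE]
Op 5: d = malloc(13) -> d = 14; heap: [0-8 ALLOC][9-13 ALLOC][14-26 ALLOC][27-60 FREE]
Op 6: a = realloc(a, 6) -> a = 0; heap: [0-5 ALLOC][6-8 FREE][9-13 ALLOC][14-26 ALLOC][27-60 FREE]
Op 7: e = malloc(15) -> e = 27; heap: [0-5 ALLOC][6-8 FREE][9-13 ALLOC][14-26 ALLOC][27-41 ALLOC][42-60 FREE]
Op 8: d = realloc(d, 10) -> d = 14; heap: [0-5 ALLOC][6-8 FREE][9-13 ALLOC][14-23 ALLOC][24-26 FREE][27-41 ALLOC][42-60 FREE]
Op 9: free(b) -> (freed b); heap: [0-5 ALLOC][6-13 FREE][14-23 ALLOC][24-26 FREE][27-41 ALLOC][42-60 FREE]
Op 10: f = malloc(5) -> f = 6; heap: [0-5 ALLOC][6-10 ALLOC][11-13 FREE][14-23 ALLOC][24-26 FREE][27-41 ALLOC][42-60 FREE]
Free blocks: [3 3 19] total_free=25 largest=19 -> 100*(25-19)/25 = 600/25 = 24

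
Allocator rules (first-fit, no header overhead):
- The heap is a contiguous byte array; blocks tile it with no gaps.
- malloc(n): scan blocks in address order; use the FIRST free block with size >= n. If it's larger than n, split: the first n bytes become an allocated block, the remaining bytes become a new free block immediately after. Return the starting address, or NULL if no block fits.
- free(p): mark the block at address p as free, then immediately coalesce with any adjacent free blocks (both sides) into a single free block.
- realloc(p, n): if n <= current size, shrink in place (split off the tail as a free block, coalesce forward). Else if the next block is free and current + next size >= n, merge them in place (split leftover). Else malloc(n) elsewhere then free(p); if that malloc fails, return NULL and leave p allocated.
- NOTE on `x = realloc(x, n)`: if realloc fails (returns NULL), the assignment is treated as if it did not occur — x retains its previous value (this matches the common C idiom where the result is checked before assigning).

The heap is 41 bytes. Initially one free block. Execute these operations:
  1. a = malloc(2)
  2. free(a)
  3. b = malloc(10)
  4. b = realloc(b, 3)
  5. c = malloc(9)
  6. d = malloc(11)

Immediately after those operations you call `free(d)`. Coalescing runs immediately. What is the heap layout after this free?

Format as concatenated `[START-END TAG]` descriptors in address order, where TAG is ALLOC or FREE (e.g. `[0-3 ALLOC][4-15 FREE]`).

Op 1: a = malloc(2) -> a = 0; heap: [0-1 ALLOC][2-40 FREE]
Op 2: free(a) -> (freed a); heap: [0-40 FREE]
Op 3: b = malloc(10) -> b = 0; heap: [0-9 ALLOC][10-40 FREE]
Op 4: b = realloc(b, 3) -> b = 0; heap: [0-2 ALLOC][3-40 FREE]
Op 5: c = malloc(9) -> c = 3; heap: [0-2 ALLOC][3-11 ALLOC][12-40 FREE]
Op 6: d = malloc(11) -> d = 12; heap: [0-2 ALLOC][3-11 ALLOC][12-22 ALLOC][23-40 FREE]
free(d): d = 12 -> block [12-22 ALLOC]; mark free, coalesce with adjacent free neighbors -> [0-2 ALLOC][3-11 ALLOC][12-40 FREE]

Answer: [0-2 ALLOC][3-11 ALLOC][12-40 FREE]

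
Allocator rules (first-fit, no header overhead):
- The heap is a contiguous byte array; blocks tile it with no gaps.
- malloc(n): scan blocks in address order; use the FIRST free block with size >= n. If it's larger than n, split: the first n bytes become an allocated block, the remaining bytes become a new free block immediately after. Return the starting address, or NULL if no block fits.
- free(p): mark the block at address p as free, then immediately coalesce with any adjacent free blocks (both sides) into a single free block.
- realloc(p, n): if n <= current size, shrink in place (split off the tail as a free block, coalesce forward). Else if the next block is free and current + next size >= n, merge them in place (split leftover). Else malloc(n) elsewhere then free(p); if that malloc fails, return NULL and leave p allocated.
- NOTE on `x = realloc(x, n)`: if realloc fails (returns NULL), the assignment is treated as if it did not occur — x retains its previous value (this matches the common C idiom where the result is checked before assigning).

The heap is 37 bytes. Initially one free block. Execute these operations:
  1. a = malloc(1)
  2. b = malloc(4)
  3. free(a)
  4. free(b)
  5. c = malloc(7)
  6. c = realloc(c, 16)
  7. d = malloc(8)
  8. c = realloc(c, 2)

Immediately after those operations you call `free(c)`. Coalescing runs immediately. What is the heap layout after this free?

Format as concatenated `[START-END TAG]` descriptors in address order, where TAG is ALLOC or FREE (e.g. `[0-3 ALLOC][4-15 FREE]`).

Op 1: a = malloc(1) -> a = 0; heap: [0-0 ALLOC][1-36 FREE]
Op 2: b = malloc(4) -> b = 1; heap: [0-0 ALLOC][1-4 ALLOC][5-36 FREE]
Op 3: free(a) -> (freed a); heap: [0-0 FREE][1-4 ALLOC][5-36 FREE]
Op 4: free(b) -> (freed b); heap: [0-36 FREE]
Op 5: c = malloc(7) -> c = 0; heap: [0-6 ALLOC][7-36 FREE]
Op 6: c = realloc(c, 16) -> c = 0; heap: [0-15 ALLOC][16-36 FREE]
Op 7: d = malloc(8) -> d = 16; heap: [0-15 ALLOC][16-23 ALLOC][24-36 FREE]
Op 8: c = realloc(c, 2) -> c = 0; heap: [0-1 ALLOC][2-15 FREE][16-23 ALLOC][24-36 FREE]
free(c): c = 0 -> block [0-1 ALLOC]; mark free, coalesce with adjacent free neighbors -> [0-15 FREE][16-23 ALLOC][24-36 FREE]

Answer: [0-15 FREE][16-23 ALLOC][24-36 FREE]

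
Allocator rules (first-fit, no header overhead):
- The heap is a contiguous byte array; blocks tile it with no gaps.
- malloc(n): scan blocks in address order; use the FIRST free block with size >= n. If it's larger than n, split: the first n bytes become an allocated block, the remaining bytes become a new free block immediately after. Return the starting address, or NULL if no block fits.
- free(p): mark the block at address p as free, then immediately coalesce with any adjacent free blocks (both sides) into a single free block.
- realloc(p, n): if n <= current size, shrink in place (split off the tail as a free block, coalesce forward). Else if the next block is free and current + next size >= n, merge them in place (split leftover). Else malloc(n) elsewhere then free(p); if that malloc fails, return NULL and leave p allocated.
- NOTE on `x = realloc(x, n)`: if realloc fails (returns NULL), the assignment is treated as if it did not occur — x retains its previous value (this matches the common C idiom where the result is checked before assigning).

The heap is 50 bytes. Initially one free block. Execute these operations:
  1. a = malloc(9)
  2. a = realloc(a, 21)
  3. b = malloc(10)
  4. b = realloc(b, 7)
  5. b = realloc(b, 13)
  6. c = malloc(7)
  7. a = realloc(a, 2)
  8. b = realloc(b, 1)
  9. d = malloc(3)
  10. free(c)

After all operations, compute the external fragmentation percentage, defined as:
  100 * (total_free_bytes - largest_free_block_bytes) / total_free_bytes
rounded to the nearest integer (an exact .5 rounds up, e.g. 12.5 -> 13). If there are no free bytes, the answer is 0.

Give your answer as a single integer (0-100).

Answer: 36

Derivation:
Op 1: a = malloc(9) -> a = 0; heap: [0-8 ALLOC][9-49 FREE]
Op 2: a = realloc(a, 21) -> a = 0; heap: [0-20 ALLOC][21-49 FREE]
Op 3: b = malloc(10) -> b = 21; heap: [0-20 ALLOC][21-30 ALLOC][31-49 FREE]
Op 4: b = realloc(b, 7) -> b = 21; heap: [0-20 ALLOC][21-27 ALLOC][28-49 FREE]
Op 5: b = realloc(b, 13) -> b = 21; heap: [0-20 ALLOC][21-33 ALLOC][34-49 FREE]
Op 6: c = malloc(7) -> c = 34; heap: [0-20 ALLOC][21-33 ALLOC][34-40 ALLOC][41-49 FREE]
Op 7: a = realloc(a, 2) -> a = 0; heap: [0-1 ALLOC][2-20 FREE][21-33 ALLOC][34-40 ALLOC][41-49 FREE]
Op 8: b = realloc(b, 1) -> b = 21; heap: [0-1 ALLOC][2-20 FREE][21-21 ALLOC][22-33 FREE][34-40 ALLOC][41-49 FREE]
Op 9: d = malloc(3) -> d = 2; heap: [0-1 ALLOC][2-4 ALLOC][5-20 FREE][21-21 ALLOC][22-33 FREE][34-40 ALLOC][41-49 FREE]
Op 10: free(c) -> (freed c); heap: [0-1 ALLOC][2-4 ALLOC][5-20 FREE][21-21 ALLOC][22-49 FREE]
Free blocks: [16 28] total_free=44 largest=28 -> 100*(44-28)/44 = 1600/44 ≈ 36.364 -> rounds to 36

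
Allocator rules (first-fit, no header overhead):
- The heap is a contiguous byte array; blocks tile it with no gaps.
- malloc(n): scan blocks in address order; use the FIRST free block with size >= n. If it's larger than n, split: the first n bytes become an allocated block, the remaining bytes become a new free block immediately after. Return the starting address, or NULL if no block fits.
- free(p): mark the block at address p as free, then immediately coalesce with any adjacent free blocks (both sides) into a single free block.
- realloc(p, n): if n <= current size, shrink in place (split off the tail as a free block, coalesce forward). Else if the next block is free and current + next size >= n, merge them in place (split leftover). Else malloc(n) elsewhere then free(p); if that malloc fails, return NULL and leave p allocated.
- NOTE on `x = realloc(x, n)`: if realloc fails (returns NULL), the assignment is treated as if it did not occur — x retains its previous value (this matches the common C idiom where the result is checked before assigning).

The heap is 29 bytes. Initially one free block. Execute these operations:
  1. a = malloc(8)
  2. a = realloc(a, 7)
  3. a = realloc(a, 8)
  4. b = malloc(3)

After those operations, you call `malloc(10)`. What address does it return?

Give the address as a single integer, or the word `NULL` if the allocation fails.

Op 1: a = malloc(8) -> a = 0; heap: [0-7 ALLOC][8-28 FREE]
Op 2: a = realloc(a, 7) -> a = 0; heap: [0-6 ALLOC][7-28 FREE]
Op 3: a = realloc(a, 8) -> a = 0; heap: [0-7 ALLOC][8-28 FREE]
Op 4: b = malloc(3) -> b = 8; heap: [0-7 ALLOC][8-10 ALLOC][11-28 FREE]
malloc(10): first-fit scan over [0-7 ALLOC][8-10 ALLOC][11-28 FREE] -> 11

Answer: 11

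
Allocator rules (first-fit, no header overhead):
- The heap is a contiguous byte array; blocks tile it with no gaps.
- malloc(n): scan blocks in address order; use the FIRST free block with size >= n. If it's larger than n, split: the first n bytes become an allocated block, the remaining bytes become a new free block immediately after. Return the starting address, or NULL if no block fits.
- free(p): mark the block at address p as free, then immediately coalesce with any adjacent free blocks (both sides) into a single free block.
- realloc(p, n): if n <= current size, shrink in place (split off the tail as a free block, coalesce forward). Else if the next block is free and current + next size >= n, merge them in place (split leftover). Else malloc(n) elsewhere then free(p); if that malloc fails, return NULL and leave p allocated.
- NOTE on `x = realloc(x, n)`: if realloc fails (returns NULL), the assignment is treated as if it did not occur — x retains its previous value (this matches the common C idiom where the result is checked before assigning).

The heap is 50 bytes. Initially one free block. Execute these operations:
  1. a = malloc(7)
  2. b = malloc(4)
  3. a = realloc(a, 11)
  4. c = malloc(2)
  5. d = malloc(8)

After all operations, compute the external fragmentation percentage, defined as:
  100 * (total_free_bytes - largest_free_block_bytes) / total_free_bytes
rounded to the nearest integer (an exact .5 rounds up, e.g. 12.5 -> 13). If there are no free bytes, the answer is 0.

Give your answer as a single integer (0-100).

Answer: 20

Derivation:
Op 1: a = malloc(7) -> a = 0; heap: [0-6 ALLOC][7-49 FREE]
Op 2: b = malloc(4) -> b = 7; heap: [0-6 ALLOC][7-10 ALLOC][11-49 FREE]
Op 3: a = realloc(a, 11) -> a = 11; heap: [0-6 FREE][7-10 ALLOC][11-21 ALLOC][22-49 FREE]
Op 4: c = malloc(2) -> c = 0; heap: [0-1 ALLOC][2-6 FREE][7-10 ALLOC][11-21 ALLOC][22-49 FREE]
Op 5: d = malloc(8) -> d = 22; heap: [0-1 ALLOC][2-6 FREE][7-10 ALLOC][11-21 ALLOC][22-29 ALLOC][30-49 FREE]
Free blocks: [5 20] total_free=25 largest=20 -> 100*(25-20)/25 = 500/25 = 20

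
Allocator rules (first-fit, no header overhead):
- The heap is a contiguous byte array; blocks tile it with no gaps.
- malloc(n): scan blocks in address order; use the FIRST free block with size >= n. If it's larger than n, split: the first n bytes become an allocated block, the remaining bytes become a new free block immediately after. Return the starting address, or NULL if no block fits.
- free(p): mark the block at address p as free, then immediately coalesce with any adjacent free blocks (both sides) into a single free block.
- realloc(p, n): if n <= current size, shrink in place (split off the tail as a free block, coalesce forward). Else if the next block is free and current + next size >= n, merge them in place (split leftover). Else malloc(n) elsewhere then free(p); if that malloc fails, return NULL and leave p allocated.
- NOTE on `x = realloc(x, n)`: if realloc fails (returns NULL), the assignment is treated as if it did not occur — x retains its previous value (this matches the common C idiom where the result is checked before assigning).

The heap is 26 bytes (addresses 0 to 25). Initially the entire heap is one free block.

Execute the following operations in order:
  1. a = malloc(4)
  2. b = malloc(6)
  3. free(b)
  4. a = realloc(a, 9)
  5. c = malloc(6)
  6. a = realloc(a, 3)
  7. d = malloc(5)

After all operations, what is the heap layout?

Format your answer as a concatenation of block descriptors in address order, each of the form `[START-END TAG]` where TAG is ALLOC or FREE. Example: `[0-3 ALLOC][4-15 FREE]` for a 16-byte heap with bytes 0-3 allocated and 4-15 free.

Op 1: a = malloc(4) -> a = 0; heap: [0-3 ALLOC][4-25 FREE]
Op 2: b = malloc(6) -> b = 4; heap: [0-3 ALLOC][4-9 ALLOC][10-25 FREE]
Op 3: free(b) -> (freed b); heap: [0-3 ALLOC][4-25 FREE]
Op 4: a = realloc(a, 9) -> a = 0; heap: [0-8 ALLOC][9-25 FREE]
Op 5: c = malloc(6) -> c = 9; heap: [0-8 ALLOC][9-14 ALLOC][15-25 FREE]
Op 6: a = realloc(a, 3) -> a = 0; heap: [0-2 ALLOC][3-8 FREE][9-14 ALLOC][15-25 FREE]
Op 7: d = malloc(5) -> d = 3; heap: [0-2 ALLOC][3-7 ALLOC][8-8 FREE][9-14 ALLOC][15-25 FREE]

Answer: [0-2 ALLOC][3-7 ALLOC][8-8 FREE][9-14 ALLOC][15-25 FREE]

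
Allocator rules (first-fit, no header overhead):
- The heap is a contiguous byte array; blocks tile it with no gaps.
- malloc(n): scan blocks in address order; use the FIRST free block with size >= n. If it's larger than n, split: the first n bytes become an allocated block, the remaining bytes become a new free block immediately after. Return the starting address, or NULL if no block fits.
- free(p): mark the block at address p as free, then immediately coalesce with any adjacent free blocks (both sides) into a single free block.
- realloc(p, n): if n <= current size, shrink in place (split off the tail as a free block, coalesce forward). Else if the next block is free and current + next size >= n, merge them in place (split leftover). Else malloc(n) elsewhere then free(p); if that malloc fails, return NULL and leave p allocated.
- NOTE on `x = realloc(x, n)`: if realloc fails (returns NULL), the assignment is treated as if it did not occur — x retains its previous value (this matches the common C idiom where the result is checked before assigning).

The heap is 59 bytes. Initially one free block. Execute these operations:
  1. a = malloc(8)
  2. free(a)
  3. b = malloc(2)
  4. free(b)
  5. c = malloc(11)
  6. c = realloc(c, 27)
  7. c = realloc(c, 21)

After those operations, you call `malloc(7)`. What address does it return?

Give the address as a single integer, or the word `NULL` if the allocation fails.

Op 1: a = malloc(8) -> a = 0; heap: [0-7 ALLOC][8-58 FREE]
Op 2: free(a) -> (freed a); heap: [0-58 FREE]
Op 3: b = malloc(2) -> b = 0; heap: [0-1 ALLOC][2-58 FREE]
Op 4: free(b) -> (freed b); heap: [0-58 FREE]
Op 5: c = malloc(11) -> c = 0; heap: [0-10 ALLOC][11-58 FREE]
Op 6: c = realloc(c, 27) -> c = 0; heap: [0-26 ALLOC][27-58 FREE]
Op 7: c = realloc(c, 21) -> c = 0; heap: [0-20 ALLOC][21-58 FREE]
malloc(7): first-fit scan over [0-20 ALLOC][21-58 FREE] -> 21

Answer: 21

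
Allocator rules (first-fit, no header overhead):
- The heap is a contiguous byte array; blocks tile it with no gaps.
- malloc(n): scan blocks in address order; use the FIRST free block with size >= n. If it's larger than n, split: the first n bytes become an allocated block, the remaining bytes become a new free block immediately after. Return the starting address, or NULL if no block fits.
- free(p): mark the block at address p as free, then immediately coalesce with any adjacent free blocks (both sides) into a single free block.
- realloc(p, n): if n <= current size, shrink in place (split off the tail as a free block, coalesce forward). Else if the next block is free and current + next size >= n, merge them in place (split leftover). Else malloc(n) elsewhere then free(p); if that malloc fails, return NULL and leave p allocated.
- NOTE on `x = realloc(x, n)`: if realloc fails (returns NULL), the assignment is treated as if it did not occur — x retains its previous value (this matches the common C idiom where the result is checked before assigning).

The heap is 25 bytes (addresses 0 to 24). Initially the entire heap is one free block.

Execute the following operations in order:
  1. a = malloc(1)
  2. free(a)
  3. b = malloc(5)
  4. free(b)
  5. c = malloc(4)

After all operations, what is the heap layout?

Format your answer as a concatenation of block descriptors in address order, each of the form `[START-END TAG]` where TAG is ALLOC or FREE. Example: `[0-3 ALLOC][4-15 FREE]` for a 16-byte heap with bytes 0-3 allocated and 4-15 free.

Op 1: a = malloc(1) -> a = 0; heap: [0-0 ALLOC][1-24 FREE]
Op 2: free(a) -> (freed a); heap: [0-24 FREE]
Op 3: b = malloc(5) -> b = 0; heap: [0-4 ALLOC][5-24 FREE]
Op 4: free(b) -> (freed b); heap: [0-24 FREE]
Op 5: c = malloc(4) -> c = 0; heap: [0-3 ALLOC][4-24 FREE]

Answer: [0-3 ALLOC][4-24 FREE]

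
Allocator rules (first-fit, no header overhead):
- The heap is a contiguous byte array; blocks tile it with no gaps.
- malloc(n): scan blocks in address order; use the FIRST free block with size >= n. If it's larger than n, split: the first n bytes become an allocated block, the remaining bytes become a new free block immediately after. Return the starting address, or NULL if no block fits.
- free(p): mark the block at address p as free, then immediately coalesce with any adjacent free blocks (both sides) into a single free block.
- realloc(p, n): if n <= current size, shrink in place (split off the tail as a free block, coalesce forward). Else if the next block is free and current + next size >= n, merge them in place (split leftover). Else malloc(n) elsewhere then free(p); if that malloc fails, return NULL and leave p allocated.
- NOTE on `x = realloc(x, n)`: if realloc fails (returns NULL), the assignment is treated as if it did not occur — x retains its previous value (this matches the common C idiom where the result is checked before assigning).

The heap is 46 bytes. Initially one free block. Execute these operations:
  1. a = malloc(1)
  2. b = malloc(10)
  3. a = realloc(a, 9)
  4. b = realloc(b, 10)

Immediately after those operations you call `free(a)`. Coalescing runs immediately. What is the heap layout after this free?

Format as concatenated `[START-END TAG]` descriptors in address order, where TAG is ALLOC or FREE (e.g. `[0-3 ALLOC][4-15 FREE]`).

Answer: [0-0 FREE][1-10 ALLOC][11-45 FREE]

Derivation:
Op 1: a = malloc(1) -> a = 0; heap: [0-0 ALLOC][1-45 FREE]
Op 2: b = malloc(10) -> b = 1; heap: [0-0 ALLOC][1-10 ALLOC][11-45 FREE]
Op 3: a = realloc(a, 9) -> a = 11; heap: [0-0 FREE][1-10 ALLOC][11-19 ALLOC][20-45 FREE]
Op 4: b = realloc(b, 10) -> b = 1; heap: [0-0 FREE][1-10 ALLOC][11-19 ALLOC][20-45 FREE]
free(a): a = 11 -> block [11-19 ALLOC]; mark free, coalesce with adjacent free neighbors -> [0-0 FREE][1-10 ALLOC][11-45 FREE]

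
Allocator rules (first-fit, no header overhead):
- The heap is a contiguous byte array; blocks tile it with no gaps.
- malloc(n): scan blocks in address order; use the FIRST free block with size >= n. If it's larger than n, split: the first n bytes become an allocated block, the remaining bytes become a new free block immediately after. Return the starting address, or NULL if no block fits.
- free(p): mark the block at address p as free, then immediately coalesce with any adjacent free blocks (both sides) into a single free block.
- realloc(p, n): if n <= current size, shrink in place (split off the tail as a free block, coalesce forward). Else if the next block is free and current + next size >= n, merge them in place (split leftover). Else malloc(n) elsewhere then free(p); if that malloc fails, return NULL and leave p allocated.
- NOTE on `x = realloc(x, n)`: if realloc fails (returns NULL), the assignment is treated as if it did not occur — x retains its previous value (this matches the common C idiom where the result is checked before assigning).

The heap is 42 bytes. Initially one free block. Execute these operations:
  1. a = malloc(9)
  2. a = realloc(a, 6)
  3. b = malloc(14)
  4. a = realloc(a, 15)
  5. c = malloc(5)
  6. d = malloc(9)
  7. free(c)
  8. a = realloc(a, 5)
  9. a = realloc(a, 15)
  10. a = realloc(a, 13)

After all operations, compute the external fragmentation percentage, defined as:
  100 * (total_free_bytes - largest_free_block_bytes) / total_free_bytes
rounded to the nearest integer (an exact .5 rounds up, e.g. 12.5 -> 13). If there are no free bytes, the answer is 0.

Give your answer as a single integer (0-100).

Answer: 40

Derivation:
Op 1: a = malloc(9) -> a = 0; heap: [0-8 ALLOC][9-41 FREE]
Op 2: a = realloc(a, 6) -> a = 0; heap: [0-5 ALLOC][6-41 FREE]
Op 3: b = malloc(14) -> b = 6; heap: [0-5 ALLOC][6-19 ALLOC][20-41 FREE]
Op 4: a = realloc(a, 15) -> a = 20; heap: [0-5 FREE][6-19 ALLOC][20-34 ALLOC][35-41 FREE]
Op 5: c = malloc(5) -> c = 0; heap: [0-4 ALLOC][5-5 FREE][6-19 ALLOC][20-34 ALLOC][35-41 FREE]
Op 6: d = malloc(9) -> d = NULL; heap: [0-4 ALLOC][5-5 FREE][6-19 ALLOC][20-34 ALLOC][35-41 FREE]
Op 7: free(c) -> (freed c); heap: [0-5 FREE][6-19 ALLOC][20-34 ALLOC][35-41 FREE]
Op 8: a = realloc(a, 5) -> a = 20; heap: [0-5 FREE][6-19 ALLOC][20-24 ALLOC][25-41 FREE]
Op 9: a = realloc(a, 15) -> a = 20; heap: [0-5 FREE][6-19 ALLOC][20-34 ALLOC][35-41 FREE]
Op 10: a = realloc(a, 13) -> a = 20; heap: [0-5 FREE][6-19 ALLOC][20-32 ALLOC][33-41 FREE]
Free blocks: [6 9] total_free=15 largest=9 -> 100*(15-9)/15 = 600/15 = 40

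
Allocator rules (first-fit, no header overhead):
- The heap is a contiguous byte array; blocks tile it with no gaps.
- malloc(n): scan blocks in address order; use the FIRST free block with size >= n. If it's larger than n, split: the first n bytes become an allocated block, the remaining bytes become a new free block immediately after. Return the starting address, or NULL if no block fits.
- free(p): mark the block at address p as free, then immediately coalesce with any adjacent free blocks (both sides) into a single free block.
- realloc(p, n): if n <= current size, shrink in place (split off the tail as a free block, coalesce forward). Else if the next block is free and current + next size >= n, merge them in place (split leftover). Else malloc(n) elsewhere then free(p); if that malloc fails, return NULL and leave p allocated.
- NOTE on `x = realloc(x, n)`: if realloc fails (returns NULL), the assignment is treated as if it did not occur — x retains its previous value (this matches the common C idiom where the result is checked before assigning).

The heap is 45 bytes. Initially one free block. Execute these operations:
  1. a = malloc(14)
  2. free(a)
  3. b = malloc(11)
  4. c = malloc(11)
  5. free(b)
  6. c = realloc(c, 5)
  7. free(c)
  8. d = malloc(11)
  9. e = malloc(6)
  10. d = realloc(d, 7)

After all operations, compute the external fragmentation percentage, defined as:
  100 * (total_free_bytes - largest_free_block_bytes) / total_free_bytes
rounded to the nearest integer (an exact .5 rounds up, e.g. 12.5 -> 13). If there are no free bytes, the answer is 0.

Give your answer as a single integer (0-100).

Op 1: a = malloc(14) -> a = 0; heap: [0-13 ALLOC][14-44 FREE]
Op 2: free(a) -> (freed a); heap: [0-44 FREE]
Op 3: b = malloc(11) -> b = 0; heap: [0-10 ALLOC][11-44 FREE]
Op 4: c = malloc(11) -> c = 11; heap: [0-10 ALLOC][11-21 ALLOC][22-44 FREE]
Op 5: free(b) -> (freed b); heap: [0-10 FREE][11-21 ALLOC][22-44 FREE]
Op 6: c = realloc(c, 5) -> c = 11; heap: [0-10 FREE][11-15 ALLOC][16-44 FREE]
Op 7: free(c) -> (freed c); heap: [0-44 FREE]
Op 8: d = malloc(11) -> d = 0; heap: [0-10 ALLOC][11-44 FREE]
Op 9: e = malloc(6) -> e = 11; heap: [0-10 ALLOC][11-16 ALLOC][17-44 FREE]
Op 10: d = realloc(d, 7) -> d = 0; heap: [0-6 ALLOC][7-10 FREE][11-16 ALLOC][17-44 FREE]
Free blocks: [4 28] total_free=32 largest=28 -> 100*(32-28)/32 = 400/32 = 12.5 -> rounds to 13

Answer: 13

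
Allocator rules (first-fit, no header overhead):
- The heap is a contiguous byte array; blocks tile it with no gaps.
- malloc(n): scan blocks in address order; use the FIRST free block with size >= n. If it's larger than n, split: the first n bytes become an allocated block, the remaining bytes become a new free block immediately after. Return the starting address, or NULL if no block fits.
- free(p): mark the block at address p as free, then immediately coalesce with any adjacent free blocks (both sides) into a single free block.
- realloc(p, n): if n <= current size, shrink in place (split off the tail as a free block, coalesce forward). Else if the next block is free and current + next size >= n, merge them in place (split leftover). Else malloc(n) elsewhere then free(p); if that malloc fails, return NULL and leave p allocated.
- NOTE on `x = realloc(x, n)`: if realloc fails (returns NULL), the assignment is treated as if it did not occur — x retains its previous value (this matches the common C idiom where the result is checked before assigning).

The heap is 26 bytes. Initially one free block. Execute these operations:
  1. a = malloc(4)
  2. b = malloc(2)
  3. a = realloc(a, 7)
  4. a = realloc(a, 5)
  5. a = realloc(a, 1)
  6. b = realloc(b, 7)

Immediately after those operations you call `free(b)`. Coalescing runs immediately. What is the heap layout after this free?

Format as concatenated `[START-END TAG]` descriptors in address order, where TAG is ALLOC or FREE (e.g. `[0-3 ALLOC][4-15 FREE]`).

Op 1: a = malloc(4) -> a = 0; heap: [0-3 ALLOC][4-25 FREE]
Op 2: b = malloc(2) -> b = 4; heap: [0-3 ALLOC][4-5 ALLOC][6-25 FREE]
Op 3: a = realloc(a, 7) -> a = 6; heap: [0-3 FREE][4-5 ALLOC][6-12 ALLOC][13-25 FREE]
Op 4: a = realloc(a, 5) -> a = 6; heap: [0-3 FREE][4-5 ALLOC][6-10 ALLOC][11-25 FREE]
Op 5: a = realloc(a, 1) -> a = 6; heap: [0-3 FREE][4-5 ALLOC][6-6 ALLOC][7-25 FREE]
Op 6: b = realloc(b, 7) -> b = 7; heap: [0-5 FREE][6-6 ALLOC][7-13 ALLOC][14-25 FREE]
free(b): b = 7 -> block [7-13 ALLOC]; mark free, coalesce with adjacent free neighbors -> [0-5 FREE][6-6 ALLOC][7-25 FREE]

Answer: [0-5 FREE][6-6 ALLOC][7-25 FREE]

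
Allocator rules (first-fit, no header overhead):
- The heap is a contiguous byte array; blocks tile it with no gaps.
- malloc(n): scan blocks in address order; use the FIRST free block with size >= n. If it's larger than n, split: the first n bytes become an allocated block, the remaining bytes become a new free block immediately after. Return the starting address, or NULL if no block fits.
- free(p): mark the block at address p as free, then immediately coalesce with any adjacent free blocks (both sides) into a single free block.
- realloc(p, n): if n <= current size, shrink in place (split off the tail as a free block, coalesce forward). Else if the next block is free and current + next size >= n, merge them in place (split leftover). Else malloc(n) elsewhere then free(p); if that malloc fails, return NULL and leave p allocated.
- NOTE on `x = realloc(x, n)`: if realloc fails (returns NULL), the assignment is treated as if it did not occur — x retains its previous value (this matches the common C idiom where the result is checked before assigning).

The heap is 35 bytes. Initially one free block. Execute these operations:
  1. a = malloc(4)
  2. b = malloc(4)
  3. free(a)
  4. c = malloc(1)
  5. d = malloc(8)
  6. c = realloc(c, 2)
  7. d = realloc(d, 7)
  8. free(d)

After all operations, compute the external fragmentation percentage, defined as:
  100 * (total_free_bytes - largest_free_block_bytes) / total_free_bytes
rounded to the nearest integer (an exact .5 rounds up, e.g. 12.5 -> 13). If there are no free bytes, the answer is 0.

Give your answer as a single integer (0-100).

Op 1: a = malloc(4) -> a = 0; heap: [0-3 ALLOC][4-34 FREE]
Op 2: b = malloc(4) -> b = 4; heap: [0-3 ALLOC][4-7 ALLOC][8-34 FREE]
Op 3: free(a) -> (freed a); heap: [0-3 FREE][4-7 ALLOC][8-34 FREE]
Op 4: c = malloc(1) -> c = 0; heap: [0-0 ALLOC][1-3 FREE][4-7 ALLOC][8-34 FREE]
Op 5: d = malloc(8) -> d = 8; heap: [0-0 ALLOC][1-3 FREE][4-7 ALLOC][8-15 ALLOC][16-34 FREE]
Op 6: c = realloc(c, 2) -> c = 0; heap: [0-1 ALLOC][2-3 FREE][4-7 ALLOC][8-15 ALLOC][16-34 FREE]
Op 7: d = realloc(d, 7) -> d = 8; heap: [0-1 ALLOC][2-3 FREE][4-7 ALLOC][8-14 ALLOC][15-34 FREE]
Op 8: free(d) -> (freed d); heap: [0-1 ALLOC][2-3 FREE][4-7 ALLOC][8-34 FREE]
Free blocks: [2 27] total_free=29 largest=27 -> 100*(29-27)/29 = 200/29 ≈ 6.897 -> rounds to 7

Answer: 7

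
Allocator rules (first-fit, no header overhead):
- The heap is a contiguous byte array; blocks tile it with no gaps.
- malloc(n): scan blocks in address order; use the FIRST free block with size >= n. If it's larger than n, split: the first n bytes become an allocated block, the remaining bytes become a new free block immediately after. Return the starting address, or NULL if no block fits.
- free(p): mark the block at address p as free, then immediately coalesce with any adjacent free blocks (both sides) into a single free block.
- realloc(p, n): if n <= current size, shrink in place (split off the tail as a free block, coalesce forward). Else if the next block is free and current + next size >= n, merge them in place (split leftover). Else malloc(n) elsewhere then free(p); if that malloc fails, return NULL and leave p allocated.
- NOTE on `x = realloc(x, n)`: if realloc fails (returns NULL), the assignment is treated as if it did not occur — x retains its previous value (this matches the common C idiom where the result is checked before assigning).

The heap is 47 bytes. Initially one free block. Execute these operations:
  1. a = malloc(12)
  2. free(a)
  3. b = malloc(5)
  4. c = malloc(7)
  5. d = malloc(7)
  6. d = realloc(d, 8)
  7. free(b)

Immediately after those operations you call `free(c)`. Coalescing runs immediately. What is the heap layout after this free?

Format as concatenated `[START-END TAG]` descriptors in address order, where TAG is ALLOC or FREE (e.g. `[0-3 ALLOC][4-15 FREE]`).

Op 1: a = malloc(12) -> a = 0; heap: [0-11 ALLOC][12-46 FREE]
Op 2: free(a) -> (freed a); heap: [0-46 FREE]
Op 3: b = malloc(5) -> b = 0; heap: [0-4 ALLOC][5-46 FREE]
Op 4: c = malloc(7) -> c = 5; heap: [0-4 ALLOC][5-11 ALLOC][12-46 FREE]
Op 5: d = malloc(7) -> d = 12; heap: [0-4 ALLOC][5-11 ALLOC][12-18 ALLOC][19-46 FREE]
Op 6: d = realloc(d, 8) -> d = 12; heap: [0-4 ALLOC][5-11 ALLOC][12-19 ALLOC][20-46 FREE]
Op 7: free(b) -> (freed b); heap: [0-4 FREE][5-11 ALLOC][12-19 ALLOC][20-46 FREE]
free(c): c = 5 -> block [5-11 ALLOC]; mark free, coalesce with adjacent free neighbors -> [0-11 FREE][12-19 ALLOC][20-46 FREE]

Answer: [0-11 FREE][12-19 ALLOC][20-46 FREE]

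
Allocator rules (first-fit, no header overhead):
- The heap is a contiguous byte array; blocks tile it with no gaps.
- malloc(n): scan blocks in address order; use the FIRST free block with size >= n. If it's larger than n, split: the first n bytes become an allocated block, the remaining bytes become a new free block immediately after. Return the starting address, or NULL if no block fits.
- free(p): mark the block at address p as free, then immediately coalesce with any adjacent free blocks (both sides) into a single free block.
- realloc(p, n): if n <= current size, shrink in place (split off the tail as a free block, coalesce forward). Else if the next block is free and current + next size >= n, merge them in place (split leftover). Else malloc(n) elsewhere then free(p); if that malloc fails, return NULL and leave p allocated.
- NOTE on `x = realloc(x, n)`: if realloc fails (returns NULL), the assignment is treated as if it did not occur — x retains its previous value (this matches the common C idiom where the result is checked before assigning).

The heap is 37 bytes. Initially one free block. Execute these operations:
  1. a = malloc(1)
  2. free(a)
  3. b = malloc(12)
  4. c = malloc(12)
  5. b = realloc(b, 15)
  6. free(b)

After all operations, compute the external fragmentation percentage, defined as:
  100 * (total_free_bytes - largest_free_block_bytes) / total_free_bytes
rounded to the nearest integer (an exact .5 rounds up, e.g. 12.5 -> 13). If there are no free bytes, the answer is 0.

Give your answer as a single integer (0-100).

Answer: 48

Derivation:
Op 1: a = malloc(1) -> a = 0; heap: [0-0 ALLOC][1-36 FREE]
Op 2: free(a) -> (freed a); heap: [0-36 FREE]
Op 3: b = malloc(12) -> b = 0; heap: [0-11 ALLOC][12-36 FREE]
Op 4: c = malloc(12) -> c = 12; heap: [0-11 ALLOC][12-23 ALLOC][24-36 FREE]
Op 5: b = realloc(b, 15) -> NULL (b unchanged); heap: [0-11 ALLOC][12-23 ALLOC][24-36 FREE]
Op 6: free(b) -> (freed b); heap: [0-11 FREE][12-23 ALLOC][24-36 FREE]
Free blocks: [12 13] total_free=25 largest=13 -> 100*(25-13)/25 = 1200/25 = 48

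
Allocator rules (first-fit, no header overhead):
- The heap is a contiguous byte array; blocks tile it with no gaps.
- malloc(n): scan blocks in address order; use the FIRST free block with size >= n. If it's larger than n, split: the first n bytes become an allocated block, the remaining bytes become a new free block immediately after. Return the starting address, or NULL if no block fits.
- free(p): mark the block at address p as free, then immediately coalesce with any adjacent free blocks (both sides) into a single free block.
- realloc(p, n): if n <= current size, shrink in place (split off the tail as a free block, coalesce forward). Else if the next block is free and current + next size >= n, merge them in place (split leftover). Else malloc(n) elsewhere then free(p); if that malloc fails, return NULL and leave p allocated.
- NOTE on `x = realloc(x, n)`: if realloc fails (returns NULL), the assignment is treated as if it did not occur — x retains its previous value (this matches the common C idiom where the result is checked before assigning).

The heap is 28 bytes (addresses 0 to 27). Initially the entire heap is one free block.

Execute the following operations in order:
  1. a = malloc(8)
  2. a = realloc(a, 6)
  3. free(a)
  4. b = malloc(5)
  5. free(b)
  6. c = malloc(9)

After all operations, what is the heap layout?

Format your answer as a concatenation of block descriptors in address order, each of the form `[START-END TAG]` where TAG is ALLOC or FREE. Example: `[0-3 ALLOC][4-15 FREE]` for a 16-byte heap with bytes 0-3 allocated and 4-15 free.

Op 1: a = malloc(8) -> a = 0; heap: [0-7 ALLOC][8-27 FREE]
Op 2: a = realloc(a, 6) -> a = 0; heap: [0-5 ALLOC][6-27 FREE]
Op 3: free(a) -> (freed a); heap: [0-27 FREE]
Op 4: b = malloc(5) -> b = 0; heap: [0-4 ALLOC][5-27 FREE]
Op 5: free(b) -> (freed b); heap: [0-27 FREE]
Op 6: c = malloc(9) -> c = 0; heap: [0-8 ALLOC][9-27 FREE]

Answer: [0-8 ALLOC][9-27 FREE]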